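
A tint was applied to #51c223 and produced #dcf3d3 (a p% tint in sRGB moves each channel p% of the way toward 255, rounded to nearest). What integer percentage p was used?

80%

#51c223 is rgb(81, 194, 35); #dcf3d3 is rgb(220, 243, 211).
On the B channel (widest range): 211 ≈ 35 + (p/100)(255 − 35), so p ≈ 100×(211 − 35)/(255 − 35) = 17600/220 = 80.00.
p = 80 reproduces all three channels after rounding.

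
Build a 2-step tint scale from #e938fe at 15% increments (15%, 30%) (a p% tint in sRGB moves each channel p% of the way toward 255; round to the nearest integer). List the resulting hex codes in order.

#ec56fe, #f074fe

#e938fe is rgb(233, 56, 254).
15%: (233 + 3.3 = 236.3→236, 56 + 29.85 = 85.85→86, 254→254) → #ec56fe
30%: (233 + 6.6 = 239.6→240, 56 + 59.7 = 115.7→116, 254→254) → #f074fe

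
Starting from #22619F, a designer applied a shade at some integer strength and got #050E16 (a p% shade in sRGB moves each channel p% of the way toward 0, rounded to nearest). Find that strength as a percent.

86%

#22619F is rgb(34, 97, 159); #050E16 is rgb(5, 14, 22).
On the B channel (widest range): 22 ≈ 159 + (p/100)(0 − 159), so p ≈ 100×(22 − 159)/(0 − 159) = -13700/-159 = 86.16.
p = 86 reproduces all three channels after rounding.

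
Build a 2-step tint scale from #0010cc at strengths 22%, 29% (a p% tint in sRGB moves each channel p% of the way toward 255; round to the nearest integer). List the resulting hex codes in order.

#0010cc is rgb(0, 16, 204).
22%: (0 + 56.1 = 56.1→56, 16 + 52.58 = 68.58→69, 204 + 11.22 = 215.22→215) → #3845d7
29%: (0 + 73.95 = 73.95→74, 16 + 69.31 = 85.31→85, 204 + 14.79 = 218.79→219) → #4a55db

#3845d7, #4a55db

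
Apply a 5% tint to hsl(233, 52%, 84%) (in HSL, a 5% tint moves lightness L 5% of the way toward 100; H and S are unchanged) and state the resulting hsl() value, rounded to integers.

hsl(233, 52%, 85%)

L moves 5% from 84 toward 100: 84 + 0.8 = 84.8 → 85.
H and S are unchanged.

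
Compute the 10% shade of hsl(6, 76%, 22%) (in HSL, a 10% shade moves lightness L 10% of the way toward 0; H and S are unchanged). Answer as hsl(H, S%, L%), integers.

L moves 10% from 22 toward 0: 22 − 2.2 = 19.8 → 20.
H and S are unchanged.

hsl(6, 76%, 20%)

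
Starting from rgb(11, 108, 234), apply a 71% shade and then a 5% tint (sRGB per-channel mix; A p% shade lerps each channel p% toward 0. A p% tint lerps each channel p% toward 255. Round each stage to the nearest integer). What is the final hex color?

A 71% shade moves each channel 71% toward 0:
  R: 11 − 7.81 = 3.19 → 3
  G: 108 − 76.68 = 31.32 → 31
  B: 234 + 0.71×(0−234) = 234 − 166.14 = 67.86 → 68
After the shade: rgb(3, 31, 68) = #031f44.
Lerp each channel 5% toward 255:
  R: 3 + 0.05×(255−3) = 3 + 12.6 = 15.6 → 16
  G: 31 + 0.05×(255−31) = 31 + 11.2 = 42.2 → 42
  B: 68 + 0.05×(255−68) = 68 + 9.35 = 77.35 → 77
rgb(16, 42, 77) = #102a4d.

#102a4d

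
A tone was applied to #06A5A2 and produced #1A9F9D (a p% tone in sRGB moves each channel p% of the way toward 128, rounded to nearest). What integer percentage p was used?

16%

#06A5A2 is rgb(6, 165, 162); #1A9F9D is rgb(26, 159, 157).
On the R channel (widest range): 26 ≈ 6 + (p/100)(128 − 6), so p ≈ 100×(26 − 6)/(128 − 6) = 2000/122 = 16.39.
p = 16 reproduces all three channels after rounding.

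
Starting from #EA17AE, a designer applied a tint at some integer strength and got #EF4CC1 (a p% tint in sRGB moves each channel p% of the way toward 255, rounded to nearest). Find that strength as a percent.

23%

#EA17AE is rgb(234, 23, 174); #EF4CC1 is rgb(239, 76, 193).
On the G channel (widest range): 76 ≈ 23 + (p/100)(255 − 23), so p ≈ 100×(76 − 23)/(255 − 23) = 5300/232 = 22.84.
p = 23 reproduces all three channels after rounding.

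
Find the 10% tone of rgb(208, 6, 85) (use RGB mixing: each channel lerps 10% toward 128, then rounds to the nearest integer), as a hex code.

Lerp each channel 10% toward 128:
  R: 208 + 0.1×(128−208) = 208 − 8 = 200 → 200
  G: 6 + 12.2 = 18.2 → 18
  B: 85 + 0.1×(128−85) = 85 + 4.3 = 89.3 → 89
rgb(200, 18, 89) = #C81259.

#C81259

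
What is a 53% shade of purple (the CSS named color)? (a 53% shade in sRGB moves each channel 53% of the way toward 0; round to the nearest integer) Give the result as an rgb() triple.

CSS purple is rgb(128, 0, 128).
Lerp each channel 53% toward 0:
  R: 128 + 0.53×(0−128) = 128 − 67.84 = 60.16 → 60
  G: 0 + 0.53×(0−0) = 0 + 0 = 0 → 0
  B: 128 − 67.84 = 60.16 → 60

rgb(60, 0, 60)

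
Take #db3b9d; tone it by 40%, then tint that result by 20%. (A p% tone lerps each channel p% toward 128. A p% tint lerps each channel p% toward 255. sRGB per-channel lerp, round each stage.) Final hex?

#db3b9d is rgb(219, 59, 157).
Lerp each channel 40% toward 128:
  R: 219 − 36.4 = 182.6 → 183
  G: 59 + 27.6 = 86.6 → 87
  B: 157 + 0.4×(128−157) = 157 − 11.6 = 145.4 → 145
After the tone: rgb(183, 87, 145) = #b75791.
A 20% tint moves each channel 20% toward 255:
  R: 183 + 0.2×(255−183) = 183 + 14.4 = 197.4 → 197
  G: 87 + 0.2×(255−87) = 87 + 33.6 = 120.6 → 121
  B: 145 + 0.2×(255−145) = 145 + 22 = 167 → 167
rgb(197, 121, 167) = #c579a7.

#c579a7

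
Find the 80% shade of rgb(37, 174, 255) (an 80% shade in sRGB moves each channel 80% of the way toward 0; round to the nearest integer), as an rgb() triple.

rgb(7, 35, 51)

Per channel, c → c + 0.8(0 − c):
  R: 37 + 0.8×(0−37) = 37 − 29.6 = 7.4 → 7
  G: 174 + 0.8×(0−174) = 174 − 139.2 = 34.8 → 35
  B: 255 + 0.8×(0−255) = 255 − 204 = 51 → 51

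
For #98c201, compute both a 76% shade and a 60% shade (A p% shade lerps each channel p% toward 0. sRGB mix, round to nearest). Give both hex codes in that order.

#98c201 is rgb(152, 194, 1).
76% shade:
  R: 152 − 115.52 = 36.48 → 36
  G: 194 − 147.44 = 46.56 → 47
  B: 1 + 0.76×(0−1) = 1 − 0.76 = 0.24 → 0
  → #242f00
60% shade:
  R: 152 − 91.2 = 60.8 → 61
  G: 194 + 0.6×(0−194) = 194 − 116.4 = 77.6 → 78
  B: 1 + 0.6×(0−1) = 1 − 0.6 = 0.4 → 0
  → #3d4e00

#242f00, #3d4e00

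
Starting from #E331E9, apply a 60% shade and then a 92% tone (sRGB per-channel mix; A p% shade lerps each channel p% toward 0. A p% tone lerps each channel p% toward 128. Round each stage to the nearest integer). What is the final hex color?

#E331E9 is rgb(227, 49, 233).
Lerp each channel 60% toward 0:
  R: 227 − 136.2 = 90.8 → 91
  G: 49 − 29.4 = 19.6 → 20
  B: 233 + 0.6×(0−233) = 233 − 139.8 = 93.2 → 93
After the shade: rgb(91, 20, 93) = #5B145D.
A 92% tone moves each channel 92% toward 128:
  R: 91 + 0.92×(128−91) = 91 + 34.04 = 125.04 → 125
  G: 20 + 0.92×(128−20) = 20 + 99.36 = 119.36 → 119
  B: 93 + 32.2 = 125.2 → 125
rgb(125, 119, 125) = #7D777D.

#7D777D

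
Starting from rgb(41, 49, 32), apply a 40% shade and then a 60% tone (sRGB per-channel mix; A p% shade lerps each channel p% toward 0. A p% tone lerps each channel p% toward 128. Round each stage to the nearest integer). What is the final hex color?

#575854

Per channel, c → c + 0.4(0 − c):
  R: 41 − 16.4 = 24.6 → 25
  G: 49 + 0.4×(0−49) = 49 − 19.6 = 29.4 → 29
  B: 32 + 0.4×(0−32) = 32 − 12.8 = 19.2 → 19
After the shade: rgb(25, 29, 19) = #191D13.
A 60% tone moves each channel 60% toward 128:
  R: 25 + 0.6×(128−25) = 25 + 61.8 = 86.8 → 87
  G: 29 + 0.6×(128−29) = 29 + 59.4 = 88.4 → 88
  B: 19 + 0.6×(128−19) = 19 + 65.4 = 84.4 → 84
rgb(87, 88, 84) = #575854.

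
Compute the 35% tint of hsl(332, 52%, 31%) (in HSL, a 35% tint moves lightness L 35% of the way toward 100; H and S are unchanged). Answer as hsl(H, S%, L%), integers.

L moves 35% from 31 toward 100: 31 + 24.15 = 55.15 → 55.
H and S are unchanged.

hsl(332, 52%, 55%)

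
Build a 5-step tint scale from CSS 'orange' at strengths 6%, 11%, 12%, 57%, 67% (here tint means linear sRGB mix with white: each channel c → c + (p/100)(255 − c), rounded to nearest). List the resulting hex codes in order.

#ffaa0f, #ffaf1c, #ffb01f, #ffd891, #ffe1ab

CSS orange is rgb(255, 165, 0).
6%: (255→255, 165 + 5.4 = 170.4→170, 0 + 15.3 = 15.3→15) → #ffaa0f
11%: (255→255, 165 + 9.9 = 174.9→175, 0 + 28.05 = 28.05→28) → #ffaf1c
12%: (255→255, 165 + 10.8 = 175.8→176, 0 + 30.6 = 30.6→31) → #ffb01f
57%: (255→255, 165 + 51.3 = 216.3→216, 0 + 145.35 = 145.35→145) → #ffd891
67%: (255→255, 165 + 60.3 = 225.3→225, 0 + 170.85 = 170.85→171) → #ffe1ab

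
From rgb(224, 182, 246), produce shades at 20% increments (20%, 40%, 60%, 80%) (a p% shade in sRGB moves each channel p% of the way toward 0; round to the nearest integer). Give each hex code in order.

20%: (224 − 44.8 = 179.2→179, 182 − 36.4 = 145.6→146, 246 − 49.2 = 196.8→197) → #b392c5
40%: (224 − 89.6 = 134.4→134, 182 − 72.8 = 109.2→109, 246 − 98.4 = 147.6→148) → #866d94
60%: (224 − 134.4 = 89.6→90, 182 − 109.2 = 72.8→73, 246 − 147.6 = 98.4→98) → #5a4962
80%: (224 − 179.2 = 44.8→45, 182 − 145.6 = 36.4→36, 246 − 196.8 = 49.2→49) → #2d2431

#b392c5, #866d94, #5a4962, #2d2431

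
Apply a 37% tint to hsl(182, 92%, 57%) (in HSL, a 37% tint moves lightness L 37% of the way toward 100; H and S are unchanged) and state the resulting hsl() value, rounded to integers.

L moves 37% from 57 toward 100: 57 + 15.91 = 72.91 → 73.
H and S are unchanged.

hsl(182, 92%, 73%)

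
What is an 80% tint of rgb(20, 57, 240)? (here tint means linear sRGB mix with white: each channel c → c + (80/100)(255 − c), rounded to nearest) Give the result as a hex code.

#D0D7FC

An 80% tint moves each channel 80% toward 255:
  R: 20 + 0.8×(255−20) = 20 + 188 = 208 → 208
  G: 57 + 0.8×(255−57) = 57 + 158.4 = 215.4 → 215
  B: 240 + 12 = 252 → 252
rgb(208, 215, 252) = #D0D7FC.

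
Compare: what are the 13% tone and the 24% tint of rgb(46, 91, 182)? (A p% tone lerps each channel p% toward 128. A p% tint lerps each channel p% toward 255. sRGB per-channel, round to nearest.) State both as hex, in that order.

#3960af, #6082c8

13% tone:
  R: 46 + 10.66 = 56.66 → 57
  G: 91 + 0.13×(128−91) = 91 + 4.81 = 95.81 → 96
  B: 182 − 7.02 = 174.98 → 175
  → #3960af
24% tint:
  R: 46 + 0.24×(255−46) = 46 + 50.16 = 96.16 → 96
  G: 91 + 0.24×(255−91) = 91 + 39.36 = 130.36 → 130
  B: 182 + 17.52 = 199.52 → 200
  → #6082c8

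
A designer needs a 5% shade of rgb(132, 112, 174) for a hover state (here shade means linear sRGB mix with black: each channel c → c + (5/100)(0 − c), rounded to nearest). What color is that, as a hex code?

A 5% shade moves each channel 5% toward 0:
  R: 132 − 6.6 = 125.4 → 125
  G: 112 − 5.6 = 106.4 → 106
  B: 174 + 0.05×(0−174) = 174 − 8.7 = 165.3 → 165
rgb(125, 106, 165) = #7d6aa5.

#7d6aa5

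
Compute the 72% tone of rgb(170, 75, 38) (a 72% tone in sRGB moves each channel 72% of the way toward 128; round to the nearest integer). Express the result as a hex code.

Per channel, c → c + 0.72(128 − c):
  R: 170 + 0.72×(128−170) = 170 − 30.24 = 139.76 → 140
  G: 75 + 0.72×(128−75) = 75 + 38.16 = 113.16 → 113
  B: 38 + 0.72×(128−38) = 38 + 64.8 = 102.8 → 103
rgb(140, 113, 103) = #8c7167.

#8c7167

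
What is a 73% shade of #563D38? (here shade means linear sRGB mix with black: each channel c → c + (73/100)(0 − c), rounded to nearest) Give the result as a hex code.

#17100F

#563D38 is rgb(86, 61, 56).
Per channel, c → c + 0.73(0 − c):
  R: 86 − 62.78 = 23.22 → 23
  G: 61 + 0.73×(0−61) = 61 − 44.53 = 16.47 → 16
  B: 56 + 0.73×(0−56) = 56 − 40.88 = 15.12 → 15
rgb(23, 16, 15) = #17100F.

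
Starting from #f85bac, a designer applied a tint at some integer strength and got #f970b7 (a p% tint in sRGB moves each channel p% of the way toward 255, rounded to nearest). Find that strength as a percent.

#f85bac is rgb(248, 91, 172); #f970b7 is rgb(249, 112, 183).
On the G channel (widest range): 112 ≈ 91 + (p/100)(255 − 91), so p ≈ 100×(112 − 91)/(255 − 91) = 2100/164 = 12.80.
p = 13 reproduces all three channels after rounding.

13%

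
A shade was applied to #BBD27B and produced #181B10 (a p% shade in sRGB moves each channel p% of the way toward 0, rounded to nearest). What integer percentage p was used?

87%

#BBD27B is rgb(187, 210, 123); #181B10 is rgb(24, 27, 16).
On the G channel (widest range): 27 ≈ 210 + (p/100)(0 − 210), so p ≈ 100×(27 − 210)/(0 − 210) = -18300/-210 = 87.14.
p = 87 reproduces all three channels after rounding.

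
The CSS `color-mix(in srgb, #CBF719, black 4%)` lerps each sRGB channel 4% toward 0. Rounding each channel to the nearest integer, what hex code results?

#CBF719 is rgb(203, 247, 25).
A 4% shade moves each channel 4% toward 0:
  R: 203 − 8.12 = 194.88 → 195
  G: 247 + 0.04×(0−247) = 247 − 9.88 = 237.12 → 237
  B: 25 + 0.04×(0−25) = 25 − 1 = 24 → 24
rgb(195, 237, 24) = #C3ED18.

#C3ED18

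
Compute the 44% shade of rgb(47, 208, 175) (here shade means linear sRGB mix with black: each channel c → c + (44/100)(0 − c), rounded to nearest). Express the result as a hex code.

#1a7462

Lerp each channel 44% toward 0:
  R: 47 − 20.68 = 26.32 → 26
  G: 208 + 0.44×(0−208) = 208 − 91.52 = 116.48 → 116
  B: 175 + 0.44×(0−175) = 175 − 77 = 98 → 98
rgb(26, 116, 98) = #1a7462.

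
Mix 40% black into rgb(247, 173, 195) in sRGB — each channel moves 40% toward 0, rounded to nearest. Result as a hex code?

#946875

Lerp each channel 40% toward 0:
  R: 247 + 0.4×(0−247) = 247 − 98.8 = 148.2 → 148
  G: 173 − 69.2 = 103.8 → 104
  B: 195 − 78 = 117 → 117
rgb(148, 104, 117) = #946875.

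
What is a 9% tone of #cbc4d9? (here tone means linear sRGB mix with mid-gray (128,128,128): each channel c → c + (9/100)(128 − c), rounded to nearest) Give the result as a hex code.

#c4bed1

#cbc4d9 is rgb(203, 196, 217).
Lerp each channel 9% toward 128:
  R: 203 + 0.09×(128−203) = 203 − 6.75 = 196.25 → 196
  G: 196 + 0.09×(128−196) = 196 − 6.12 = 189.88 → 190
  B: 217 + 0.09×(128−217) = 217 − 8.01 = 208.99 → 209
rgb(196, 190, 209) = #c4bed1.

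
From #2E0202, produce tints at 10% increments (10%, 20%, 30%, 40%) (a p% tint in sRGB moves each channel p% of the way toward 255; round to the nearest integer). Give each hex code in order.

#2E0202 is rgb(46, 2, 2).
10%: (46 + 20.9 = 66.9→67, 2 + 25.3 = 27.3→27, 2 + 25.3 = 27.3→27) → #431B1B
20%: (46 + 41.8 = 87.8→88, 2 + 50.6 = 52.6→53, 2 + 50.6 = 52.6→53) → #583535
30%: (46 + 62.7 = 108.7→109, 2 + 75.9 = 77.9→78, 2 + 75.9 = 77.9→78) → #6D4E4E
40%: (46 + 83.6 = 129.6→130, 2 + 101.2 = 103.2→103, 2 + 101.2 = 103.2→103) → #826767

#431B1B, #583535, #6D4E4E, #826767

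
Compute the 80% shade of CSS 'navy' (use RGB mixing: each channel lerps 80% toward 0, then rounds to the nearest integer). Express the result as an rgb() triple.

CSS navy is rgb(0, 0, 128).
Per channel, c → c + 0.8(0 − c):
  R: 0 + 0.8×(0−0) = 0 + 0 = 0 → 0
  G: 0 + 0.8×(0−0) = 0 + 0 = 0 → 0
  B: 128 + 0.8×(0−128) = 128 − 102.4 = 25.6 → 26

rgb(0, 0, 26)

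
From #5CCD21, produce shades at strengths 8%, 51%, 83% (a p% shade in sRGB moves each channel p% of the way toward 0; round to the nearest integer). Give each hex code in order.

#5CCD21 is rgb(92, 205, 33).
8%: (92 − 7.36 = 84.64→85, 205 − 16.4 = 188.6→189, 33 − 2.64 = 30.36→30) → #55BD1E
51%: (92 − 46.92 = 45.08→45, 205 − 104.55 = 100.45→100, 33 − 16.83 = 16.17→16) → #2D6410
83%: (92 − 76.36 = 15.64→16, 205 − 170.15 = 34.85→35, 33 − 27.39 = 5.61→6) → #102306

#55BD1E, #2D6410, #102306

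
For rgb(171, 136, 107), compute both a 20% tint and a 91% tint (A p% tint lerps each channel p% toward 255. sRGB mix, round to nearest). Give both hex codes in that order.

#BCA089, #F7F4F2

20% tint:
  R: 171 + 16.8 = 187.8 → 188
  G: 136 + 0.2×(255−136) = 136 + 23.8 = 159.8 → 160
  B: 107 + 0.2×(255−107) = 107 + 29.6 = 136.6 → 137
  → #BCA089
91% tint:
  R: 171 + 0.91×(255−171) = 171 + 76.44 = 247.44 → 247
  G: 136 + 0.91×(255−136) = 136 + 108.29 = 244.29 → 244
  B: 107 + 134.68 = 241.68 → 242
  → #F7F4F2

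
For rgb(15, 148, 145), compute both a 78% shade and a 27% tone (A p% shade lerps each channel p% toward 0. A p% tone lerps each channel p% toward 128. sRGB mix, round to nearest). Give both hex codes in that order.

#032120, #2E8F8C

78% shade:
  R: 15 + 0.78×(0−15) = 15 − 11.7 = 3.3 → 3
  G: 148 − 115.44 = 32.56 → 33
  B: 145 + 0.78×(0−145) = 145 − 113.1 = 31.9 → 32
  → #032120
27% tone:
  R: 15 + 0.27×(128−15) = 15 + 30.51 = 45.51 → 46
  G: 148 − 5.4 = 142.6 → 143
  B: 145 − 4.59 = 140.41 → 140
  → #2E8F8C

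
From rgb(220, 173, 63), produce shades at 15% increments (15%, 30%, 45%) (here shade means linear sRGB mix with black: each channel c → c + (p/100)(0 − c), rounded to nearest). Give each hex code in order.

15%: (220 − 33 = 187→187, 173 − 25.95 = 147.05→147, 63 − 9.45 = 53.55→54) → #BB9336
30%: (220 − 66 = 154→154, 173 − 51.9 = 121.1→121, 63 − 18.9 = 44.1→44) → #9A792C
45%: (220 − 99 = 121→121, 173 − 77.85 = 95.15→95, 63 − 28.35 = 34.65→35) → #795F23

#BB9336, #9A792C, #795F23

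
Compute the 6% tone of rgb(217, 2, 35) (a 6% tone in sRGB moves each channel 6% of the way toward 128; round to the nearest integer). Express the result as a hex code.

#D40A29

A 6% tone moves each channel 6% toward 128:
  R: 217 + 0.06×(128−217) = 217 − 5.34 = 211.66 → 212
  G: 2 + 0.06×(128−2) = 2 + 7.56 = 9.56 → 10
  B: 35 + 0.06×(128−35) = 35 + 5.58 = 40.58 → 41
rgb(212, 10, 41) = #D40A29.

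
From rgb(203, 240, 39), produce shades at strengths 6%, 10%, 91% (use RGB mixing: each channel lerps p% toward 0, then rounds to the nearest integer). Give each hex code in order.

6%: (203 − 12.18 = 190.82→191, 240 − 14.4 = 225.6→226, 39 − 2.34 = 36.66→37) → #BFE225
10%: (203 − 20.3 = 182.7→183, 240 − 24 = 216→216, 39 − 3.9 = 35.1→35) → #B7D823
91%: (203 − 184.73 = 18.27→18, 240 − 218.4 = 21.6→22, 39 − 35.49 = 3.51→4) → #121604

#BFE225, #B7D823, #121604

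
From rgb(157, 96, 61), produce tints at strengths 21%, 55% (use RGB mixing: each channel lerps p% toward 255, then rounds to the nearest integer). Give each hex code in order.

#B28166, #D3B7A8

21%: (157 + 20.58 = 177.58→178, 96 + 33.39 = 129.39→129, 61 + 40.74 = 101.74→102) → #B28166
55%: (157 + 53.9 = 210.9→211, 96 + 87.45 = 183.45→183, 61 + 106.7 = 167.7→168) → #D3B7A8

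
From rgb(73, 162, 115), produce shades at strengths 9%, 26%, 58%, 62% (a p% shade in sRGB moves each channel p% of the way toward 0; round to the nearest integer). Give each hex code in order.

#429369, #367855, #1f4430, #1c3e2c

9%: (73 − 6.57 = 66.43→66, 162 − 14.58 = 147.42→147, 115 − 10.35 = 104.65→105) → #429369
26%: (73 − 18.98 = 54.02→54, 162 − 42.12 = 119.88→120, 115 − 29.9 = 85.1→85) → #367855
58%: (73 − 42.34 = 30.66→31, 162 − 93.96 = 68.04→68, 115 − 66.7 = 48.3→48) → #1f4430
62%: (73 − 45.26 = 27.74→28, 162 − 100.44 = 61.56→62, 115 − 71.3 = 43.7→44) → #1c3e2c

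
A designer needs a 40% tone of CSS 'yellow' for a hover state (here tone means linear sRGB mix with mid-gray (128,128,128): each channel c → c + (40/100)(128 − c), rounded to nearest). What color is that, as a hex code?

CSS yellow is rgb(255, 255, 0).
Lerp each channel 40% toward 128:
  R: 255 − 50.8 = 204.2 → 204
  G: 255 + 0.4×(128−255) = 255 − 50.8 = 204.2 → 204
  B: 0 + 0.4×(128−0) = 0 + 51.2 = 51.2 → 51
rgb(204, 204, 51) = #CCCC33.

#CCCC33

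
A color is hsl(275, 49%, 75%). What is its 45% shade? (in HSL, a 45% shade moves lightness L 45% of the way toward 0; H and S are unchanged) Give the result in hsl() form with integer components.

L moves 45% from 75 toward 0: 75 − 33.75 = 41.25 → 41.
H and S are unchanged.

hsl(275, 49%, 41%)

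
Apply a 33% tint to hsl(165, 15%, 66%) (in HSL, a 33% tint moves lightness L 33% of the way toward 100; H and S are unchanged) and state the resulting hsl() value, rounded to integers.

L moves 33% from 66 toward 100: 66 + 11.22 = 77.22 → 77.
H and S are unchanged.

hsl(165, 15%, 77%)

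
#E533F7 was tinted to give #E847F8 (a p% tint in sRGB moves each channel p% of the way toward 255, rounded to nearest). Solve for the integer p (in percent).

10%

#E533F7 is rgb(229, 51, 247); #E847F8 is rgb(232, 71, 248).
On the G channel (widest range): 71 ≈ 51 + (p/100)(255 − 51), so p ≈ 100×(71 − 51)/(255 − 51) = 2000/204 = 9.80.
p = 10 reproduces all three channels after rounding.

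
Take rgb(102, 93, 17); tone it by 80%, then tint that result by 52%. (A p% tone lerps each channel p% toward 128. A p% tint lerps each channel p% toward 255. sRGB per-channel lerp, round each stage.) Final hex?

Per channel, c → c + 0.8(128 − c):
  R: 102 + 0.8×(128−102) = 102 + 20.8 = 122.8 → 123
  G: 93 + 0.8×(128−93) = 93 + 28 = 121 → 121
  B: 17 + 0.8×(128−17) = 17 + 88.8 = 105.8 → 106
After the tone: rgb(123, 121, 106) = #7b796a.
A 52% tint moves each channel 52% toward 255:
  R: 123 + 0.52×(255−123) = 123 + 68.64 = 191.64 → 192
  G: 121 + 69.68 = 190.68 → 191
  B: 106 + 0.52×(255−106) = 106 + 77.48 = 183.48 → 183
rgb(192, 191, 183) = #c0bfb7.

#c0bfb7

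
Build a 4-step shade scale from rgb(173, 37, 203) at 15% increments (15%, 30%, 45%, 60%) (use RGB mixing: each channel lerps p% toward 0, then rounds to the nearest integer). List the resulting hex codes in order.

#931FAD, #791A8E, #5F1470, #450F51

15%: (173 − 25.95 = 147.05→147, 37 − 5.55 = 31.45→31, 203 − 30.45 = 172.55→173) → #931FAD
30%: (173 − 51.9 = 121.1→121, 37 − 11.1 = 25.9→26, 203 − 60.9 = 142.1→142) → #791A8E
45%: (173 − 77.85 = 95.15→95, 37 − 16.65 = 20.35→20, 203 − 91.35 = 111.65→112) → #5F1470
60%: (173 − 103.8 = 69.2→69, 37 − 22.2 = 14.8→15, 203 − 121.8 = 81.2→81) → #450F51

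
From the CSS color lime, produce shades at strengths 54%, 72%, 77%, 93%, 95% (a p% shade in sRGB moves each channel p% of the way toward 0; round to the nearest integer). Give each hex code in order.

CSS lime is rgb(0, 255, 0).
54%: (0→0, 255 − 137.7 = 117.3→117, 0→0) → #007500
72%: (0→0, 255 − 183.6 = 71.4→71, 0→0) → #004700
77%: (0→0, 255 − 196.35 = 58.65→59, 0→0) → #003b00
93%: (0→0, 255 − 237.15 = 17.85→18, 0→0) → #001200
95%: (0→0, 255 − 242.25 = 12.75→13, 0→0) → #000d00

#007500, #004700, #003b00, #001200, #000d00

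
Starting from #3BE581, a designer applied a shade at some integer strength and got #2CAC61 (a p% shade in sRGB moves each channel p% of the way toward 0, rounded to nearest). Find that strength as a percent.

25%

#3BE581 is rgb(59, 229, 129); #2CAC61 is rgb(44, 172, 97).
On the G channel (widest range): 172 ≈ 229 + (p/100)(0 − 229), so p ≈ 100×(172 − 229)/(0 − 229) = -5700/-229 = 24.89.
p = 25 reproduces all three channels after rounding.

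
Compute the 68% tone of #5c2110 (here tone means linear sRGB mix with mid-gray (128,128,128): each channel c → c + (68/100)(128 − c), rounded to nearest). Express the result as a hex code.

#5c2110 is rgb(92, 33, 16).
Per channel, c → c + 0.68(128 − c):
  R: 92 + 0.68×(128−92) = 92 + 24.48 = 116.48 → 116
  G: 33 + 0.68×(128−33) = 33 + 64.6 = 97.6 → 98
  B: 16 + 0.68×(128−16) = 16 + 76.16 = 92.16 → 92
rgb(116, 98, 92) = #74625c.

#74625c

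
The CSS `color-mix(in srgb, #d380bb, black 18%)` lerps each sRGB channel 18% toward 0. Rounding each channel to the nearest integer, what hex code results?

#d380bb is rgb(211, 128, 187).
Lerp each channel 18% toward 0:
  R: 211 − 37.98 = 173.02 → 173
  G: 128 − 23.04 = 104.96 → 105
  B: 187 − 33.66 = 153.34 → 153
rgb(173, 105, 153) = #ad6999.

#ad6999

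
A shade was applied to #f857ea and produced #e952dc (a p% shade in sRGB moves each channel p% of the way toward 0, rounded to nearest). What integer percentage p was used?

#f857ea is rgb(248, 87, 234); #e952dc is rgb(233, 82, 220).
On the R channel (widest range): 233 ≈ 248 + (p/100)(0 − 248), so p ≈ 100×(233 − 248)/(0 − 248) = -1500/-248 = 6.05.
p = 6 reproduces all three channels after rounding.

6%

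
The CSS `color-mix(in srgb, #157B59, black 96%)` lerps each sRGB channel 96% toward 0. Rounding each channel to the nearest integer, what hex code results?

#157B59 is rgb(21, 123, 89).
A 96% shade moves each channel 96% toward 0:
  R: 21 − 20.16 = 0.84 → 1
  G: 123 + 0.96×(0−123) = 123 − 118.08 = 4.92 → 5
  B: 89 + 0.96×(0−89) = 89 − 85.44 = 3.56 → 4
rgb(1, 5, 4) = #010504.

#010504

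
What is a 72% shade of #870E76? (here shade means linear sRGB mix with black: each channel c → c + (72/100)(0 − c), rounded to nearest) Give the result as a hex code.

#260421

#870E76 is rgb(135, 14, 118).
A 72% shade moves each channel 72% toward 0:
  R: 135 − 97.2 = 37.8 → 38
  G: 14 + 0.72×(0−14) = 14 − 10.08 = 3.92 → 4
  B: 118 + 0.72×(0−118) = 118 − 84.96 = 33.04 → 33
rgb(38, 4, 33) = #260421.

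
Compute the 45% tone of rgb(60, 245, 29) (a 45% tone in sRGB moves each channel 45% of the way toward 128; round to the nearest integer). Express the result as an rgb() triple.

Per channel, c → c + 0.45(128 − c):
  R: 60 + 30.6 = 90.6 → 91
  G: 245 + 0.45×(128−245) = 245 − 52.65 = 192.35 → 192
  B: 29 + 44.55 = 73.55 → 74

rgb(91, 192, 74)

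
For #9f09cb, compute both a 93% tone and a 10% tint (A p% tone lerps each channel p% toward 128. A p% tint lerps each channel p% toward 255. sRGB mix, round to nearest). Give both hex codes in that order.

#9f09cb is rgb(159, 9, 203).
93% tone:
  R: 159 + 0.93×(128−159) = 159 − 28.83 = 130.17 → 130
  G: 9 + 0.93×(128−9) = 9 + 110.67 = 119.67 → 120
  B: 203 − 69.75 = 133.25 → 133
  → #827885
10% tint:
  R: 159 + 9.6 = 168.6 → 169
  G: 9 + 0.1×(255−9) = 9 + 24.6 = 33.6 → 34
  B: 203 + 0.1×(255−203) = 203 + 5.2 = 208.2 → 208
  → #a922d0

#827885, #a922d0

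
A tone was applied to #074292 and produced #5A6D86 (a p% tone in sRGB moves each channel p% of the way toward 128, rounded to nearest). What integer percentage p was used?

69%

#074292 is rgb(7, 66, 146); #5A6D86 is rgb(90, 109, 134).
On the R channel (widest range): 90 ≈ 7 + (p/100)(128 − 7), so p ≈ 100×(90 − 7)/(128 − 7) = 8300/121 = 68.60.
p = 69 reproduces all three channels after rounding.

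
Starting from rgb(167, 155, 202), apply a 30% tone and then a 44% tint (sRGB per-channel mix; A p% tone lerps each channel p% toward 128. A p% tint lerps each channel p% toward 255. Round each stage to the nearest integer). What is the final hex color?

Lerp each channel 30% toward 128:
  R: 167 + 0.3×(128−167) = 167 − 11.7 = 155.3 → 155
  G: 155 − 8.1 = 146.9 → 147
  B: 202 + 0.3×(128−202) = 202 − 22.2 = 179.8 → 180
After the tone: rgb(155, 147, 180) = #9B93B4.
Per channel, c → c + 0.44(255 − c):
  R: 155 + 44 = 199 → 199
  G: 147 + 0.44×(255−147) = 147 + 47.52 = 194.52 → 195
  B: 180 + 0.44×(255−180) = 180 + 33 = 213 → 213
rgb(199, 195, 213) = #C7C3D5.

#C7C3D5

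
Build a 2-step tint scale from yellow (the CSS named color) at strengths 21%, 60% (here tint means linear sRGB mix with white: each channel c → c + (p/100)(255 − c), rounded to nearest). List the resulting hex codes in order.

CSS yellow is rgb(255, 255, 0).
21%: (255→255, 255→255, 0 + 53.55 = 53.55→54) → #FFFF36
60%: (255→255, 255→255, 0 + 153 = 153→153) → #FFFF99

#FFFF36, #FFFF99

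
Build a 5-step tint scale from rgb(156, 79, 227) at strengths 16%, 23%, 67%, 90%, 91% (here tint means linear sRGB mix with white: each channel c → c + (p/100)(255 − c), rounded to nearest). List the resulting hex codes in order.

#AC6BE7, #B377E9, #DEC5F6, #F5EDFC, #F6EFFC

16%: (156 + 15.84 = 171.84→172, 79 + 28.16 = 107.16→107, 227 + 4.48 = 231.48→231) → #AC6BE7
23%: (156 + 22.77 = 178.77→179, 79 + 40.48 = 119.48→119, 227 + 6.44 = 233.44→233) → #B377E9
67%: (156 + 66.33 = 222.33→222, 79 + 117.92 = 196.92→197, 227 + 18.76 = 245.76→246) → #DEC5F6
90%: (156 + 89.1 = 245.1→245, 79 + 158.4 = 237.4→237, 227 + 25.2 = 252.2→252) → #F5EDFC
91%: (156 + 90.09 = 246.09→246, 79 + 160.16 = 239.16→239, 227 + 25.48 = 252.48→252) → #F6EFFC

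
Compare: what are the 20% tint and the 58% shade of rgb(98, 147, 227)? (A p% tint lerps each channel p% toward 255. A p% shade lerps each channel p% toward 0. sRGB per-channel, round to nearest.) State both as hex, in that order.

20% tint:
  R: 98 + 31.4 = 129.4 → 129
  G: 147 + 21.6 = 168.6 → 169
  B: 227 + 0.2×(255−227) = 227 + 5.6 = 232.6 → 233
  → #81a9e9
58% shade:
  R: 98 + 0.58×(0−98) = 98 − 56.84 = 41.16 → 41
  G: 147 + 0.58×(0−147) = 147 − 85.26 = 61.74 → 62
  B: 227 − 131.66 = 95.34 → 95
  → #293e5f

#81a9e9, #293e5f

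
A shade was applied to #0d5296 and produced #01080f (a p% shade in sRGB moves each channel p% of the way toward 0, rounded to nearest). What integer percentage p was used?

90%

#0d5296 is rgb(13, 82, 150); #01080f is rgb(1, 8, 15).
On the B channel (widest range): 15 ≈ 150 + (p/100)(0 − 150), so p ≈ 100×(15 − 150)/(0 − 150) = -13500/-150 = 90.00.
p = 90 reproduces all three channels after rounding.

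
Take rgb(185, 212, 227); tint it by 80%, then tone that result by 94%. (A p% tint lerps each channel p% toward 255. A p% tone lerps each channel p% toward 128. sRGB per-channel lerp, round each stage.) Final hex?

Per channel, c → c + 0.8(255 − c):
  R: 185 + 56 = 241 → 241
  G: 212 + 34.4 = 246.4 → 246
  B: 227 + 0.8×(255−227) = 227 + 22.4 = 249.4 → 249
After the tint: rgb(241, 246, 249) = #f1f6f9.
A 94% tone moves each channel 94% toward 128:
  R: 241 + 0.94×(128−241) = 241 − 106.22 = 134.78 → 135
  G: 246 − 110.92 = 135.08 → 135
  B: 249 + 0.94×(128−249) = 249 − 113.74 = 135.26 → 135
rgb(135, 135, 135) = #878787.

#878787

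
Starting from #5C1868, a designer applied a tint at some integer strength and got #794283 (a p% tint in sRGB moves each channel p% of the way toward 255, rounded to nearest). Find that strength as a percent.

18%

#5C1868 is rgb(92, 24, 104); #794283 is rgb(121, 66, 131).
On the G channel (widest range): 66 ≈ 24 + (p/100)(255 − 24), so p ≈ 100×(66 − 24)/(255 − 24) = 4200/231 = 18.18.
p = 18 reproduces all three channels after rounding.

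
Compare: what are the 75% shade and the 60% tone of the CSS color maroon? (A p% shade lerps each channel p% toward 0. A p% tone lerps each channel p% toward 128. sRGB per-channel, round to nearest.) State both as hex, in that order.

#200000, #804D4D

CSS maroon is rgb(128, 0, 0).
75% shade:
  R: 128 + 0.75×(0−128) = 128 − 96 = 32 → 32
  G: 0 + 0 = 0 → 0
  B: 0 + 0.75×(0−0) = 0 + 0 = 0 → 0
  → #200000
60% tone:
  R: 128 + 0.6×(128−128) = 128 + 0 = 128 → 128
  G: 0 + 0.6×(128−0) = 0 + 76.8 = 76.8 → 77
  B: 0 + 0.6×(128−0) = 0 + 76.8 = 76.8 → 77
  → #804D4D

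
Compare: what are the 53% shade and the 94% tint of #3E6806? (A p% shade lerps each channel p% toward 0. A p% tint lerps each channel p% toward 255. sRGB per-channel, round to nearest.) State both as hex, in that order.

#3E6806 is rgb(62, 104, 6).
53% shade:
  R: 62 + 0.53×(0−62) = 62 − 32.86 = 29.14 → 29
  G: 104 − 55.12 = 48.88 → 49
  B: 6 − 3.18 = 2.82 → 3
  → #1D3103
94% tint:
  R: 62 + 0.94×(255−62) = 62 + 181.42 = 243.42 → 243
  G: 104 + 0.94×(255−104) = 104 + 141.94 = 245.94 → 246
  B: 6 + 0.94×(255−6) = 6 + 234.06 = 240.06 → 240
  → #F3F6F0

#1D3103, #F3F6F0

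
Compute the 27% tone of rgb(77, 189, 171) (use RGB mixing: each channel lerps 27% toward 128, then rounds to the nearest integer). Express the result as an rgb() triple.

rgb(91, 173, 159)

A 27% tone moves each channel 27% toward 128:
  R: 77 + 0.27×(128−77) = 77 + 13.77 = 90.77 → 91
  G: 189 − 16.47 = 172.53 → 173
  B: 171 + 0.27×(128−171) = 171 − 11.61 = 159.39 → 159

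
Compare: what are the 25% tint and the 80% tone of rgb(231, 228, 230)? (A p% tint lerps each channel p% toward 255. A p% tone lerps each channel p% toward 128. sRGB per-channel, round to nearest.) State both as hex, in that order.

#edebec, #959494

25% tint:
  R: 231 + 0.25×(255−231) = 231 + 6 = 237 → 237
  G: 228 + 6.75 = 234.75 → 235
  B: 230 + 6.25 = 236.25 → 236
  → #edebec
80% tone:
  R: 231 + 0.8×(128−231) = 231 − 82.4 = 148.6 → 149
  G: 228 − 80 = 148 → 148
  B: 230 + 0.8×(128−230) = 230 − 81.6 = 148.4 → 148
  → #959494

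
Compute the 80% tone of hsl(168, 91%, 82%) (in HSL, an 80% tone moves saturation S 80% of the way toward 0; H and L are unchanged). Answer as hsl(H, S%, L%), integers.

hsl(168, 18%, 82%)

S moves 80% from 91 toward 0: 91 − 72.8 = 18.2 → 18.
H and L are unchanged.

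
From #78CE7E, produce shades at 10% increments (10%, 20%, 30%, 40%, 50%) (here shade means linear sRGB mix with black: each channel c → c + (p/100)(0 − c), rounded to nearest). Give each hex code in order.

#78CE7E is rgb(120, 206, 126).
10%: (120 − 12 = 108→108, 206 − 20.6 = 185.4→185, 126 − 12.6 = 113.4→113) → #6CB971
20%: (120 − 24 = 96→96, 206 − 41.2 = 164.8→165, 126 − 25.2 = 100.8→101) → #60A565
30%: (120 − 36 = 84→84, 206 − 61.8 = 144.2→144, 126 − 37.8 = 88.2→88) → #549058
40%: (120 − 48 = 72→72, 206 − 82.4 = 123.6→124, 126 − 50.4 = 75.6→76) → #487C4C
50%: (120 − 60 = 60→60, 206 − 103 = 103→103, 126 − 63 = 63→63) → #3C673F

#6CB971, #60A565, #549058, #487C4C, #3C673F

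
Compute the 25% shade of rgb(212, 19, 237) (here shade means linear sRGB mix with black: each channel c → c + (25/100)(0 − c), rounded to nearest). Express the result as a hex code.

#9F0EB2

Per channel, c → c + 0.25(0 − c):
  R: 212 + 0.25×(0−212) = 212 − 53 = 159 → 159
  G: 19 + 0.25×(0−19) = 19 − 4.75 = 14.25 → 14
  B: 237 − 59.25 = 177.75 → 178
rgb(159, 14, 178) = #9F0EB2.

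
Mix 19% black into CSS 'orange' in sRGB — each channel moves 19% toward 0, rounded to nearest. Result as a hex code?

CSS orange is rgb(255, 165, 0).
Lerp each channel 19% toward 0:
  R: 255 − 48.45 = 206.55 → 207
  G: 165 − 31.35 = 133.65 → 134
  B: 0 + 0.19×(0−0) = 0 + 0 = 0 → 0
rgb(207, 134, 0) = #CF8600.

#CF8600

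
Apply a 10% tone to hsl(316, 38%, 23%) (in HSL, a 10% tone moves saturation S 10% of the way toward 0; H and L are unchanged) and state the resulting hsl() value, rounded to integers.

S moves 10% from 38 toward 0: 38 − 3.8 = 34.2 → 34.
H and L are unchanged.

hsl(316, 34%, 23%)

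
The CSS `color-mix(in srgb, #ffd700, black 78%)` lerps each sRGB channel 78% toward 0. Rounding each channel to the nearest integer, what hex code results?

#382f00

#ffd700 is rgb(255, 215, 0).
Lerp each channel 78% toward 0:
  R: 255 + 0.78×(0−255) = 255 − 198.9 = 56.1 → 56
  G: 215 − 167.7 = 47.3 → 47
  B: 0 + 0.78×(0−0) = 0 + 0 = 0 → 0
rgb(56, 47, 0) = #382f00.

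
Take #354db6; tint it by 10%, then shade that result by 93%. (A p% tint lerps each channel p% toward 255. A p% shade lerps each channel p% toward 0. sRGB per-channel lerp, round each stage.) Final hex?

#354db6 is rgb(53, 77, 182).
A 10% tint moves each channel 10% toward 255:
  R: 53 + 20.2 = 73.2 → 73
  G: 77 + 0.1×(255−77) = 77 + 17.8 = 94.8 → 95
  B: 182 + 0.1×(255−182) = 182 + 7.3 = 189.3 → 189
After the tint: rgb(73, 95, 189) = #495fbd.
A 93% shade moves each channel 93% toward 0:
  R: 73 + 0.93×(0−73) = 73 − 67.89 = 5.11 → 5
  G: 95 + 0.93×(0−95) = 95 − 88.35 = 6.65 → 7
  B: 189 − 175.77 = 13.23 → 13
rgb(5, 7, 13) = #05070d.

#05070d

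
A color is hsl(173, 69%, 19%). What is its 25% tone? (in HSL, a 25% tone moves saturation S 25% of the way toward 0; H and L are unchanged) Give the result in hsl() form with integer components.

S moves 25% from 69 toward 0: 69 − 17.25 = 51.75 → 52.
H and L are unchanged.

hsl(173, 52%, 19%)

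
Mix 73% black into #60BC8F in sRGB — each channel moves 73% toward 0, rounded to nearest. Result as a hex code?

#1A3327

#60BC8F is rgb(96, 188, 143).
Per channel, c → c + 0.73(0 − c):
  R: 96 − 70.08 = 25.92 → 26
  G: 188 + 0.73×(0−188) = 188 − 137.24 = 50.76 → 51
  B: 143 + 0.73×(0−143) = 143 − 104.39 = 38.61 → 39
rgb(26, 51, 39) = #1A3327.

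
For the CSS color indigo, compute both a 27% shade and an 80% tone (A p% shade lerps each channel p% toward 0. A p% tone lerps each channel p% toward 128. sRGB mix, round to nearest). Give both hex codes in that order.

CSS indigo is rgb(75, 0, 130).
27% shade:
  R: 75 − 20.25 = 54.75 → 55
  G: 0 + 0 = 0 → 0
  B: 130 + 0.27×(0−130) = 130 − 35.1 = 94.9 → 95
  → #37005f
80% tone:
  R: 75 + 42.4 = 117.4 → 117
  G: 0 + 102.4 = 102.4 → 102
  B: 130 + 0.8×(128−130) = 130 − 1.6 = 128.4 → 128
  → #756680

#37005f, #756680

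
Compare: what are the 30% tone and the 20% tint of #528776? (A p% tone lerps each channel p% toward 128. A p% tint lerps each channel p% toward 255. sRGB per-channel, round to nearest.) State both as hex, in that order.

#528776 is rgb(82, 135, 118).
30% tone:
  R: 82 + 0.3×(128−82) = 82 + 13.8 = 95.8 → 96
  G: 135 − 2.1 = 132.9 → 133
  B: 118 + 0.3×(128−118) = 118 + 3 = 121 → 121
  → #608579
20% tint:
  R: 82 + 34.6 = 116.6 → 117
  G: 135 + 24 = 159 → 159
  B: 118 + 0.2×(255−118) = 118 + 27.4 = 145.4 → 145
  → #759F91

#608579, #759F91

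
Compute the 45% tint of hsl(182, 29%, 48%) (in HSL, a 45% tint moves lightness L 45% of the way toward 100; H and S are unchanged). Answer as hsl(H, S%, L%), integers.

hsl(182, 29%, 71%)

L moves 45% from 48 toward 100: 48 + 23.4 = 71.4 → 71.
H and S are unchanged.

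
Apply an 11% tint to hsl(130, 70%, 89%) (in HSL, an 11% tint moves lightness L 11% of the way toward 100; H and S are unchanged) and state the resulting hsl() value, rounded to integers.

hsl(130, 70%, 90%)

L moves 11% from 89 toward 100: 89 + 1.21 = 90.21 → 90.
H and S are unchanged.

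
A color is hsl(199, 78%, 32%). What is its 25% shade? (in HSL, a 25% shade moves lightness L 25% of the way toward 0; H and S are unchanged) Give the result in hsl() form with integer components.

hsl(199, 78%, 24%)

L moves 25% from 32 toward 0: 32 − 8 = 24 → 24.
H and S are unchanged.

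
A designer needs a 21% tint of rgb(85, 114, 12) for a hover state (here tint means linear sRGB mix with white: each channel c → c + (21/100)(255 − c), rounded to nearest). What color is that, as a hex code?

#79903F

Per channel, c → c + 0.21(255 − c):
  R: 85 + 35.7 = 120.7 → 121
  G: 114 + 29.61 = 143.61 → 144
  B: 12 + 0.21×(255−12) = 12 + 51.03 = 63.03 → 63
rgb(121, 144, 63) = #79903F.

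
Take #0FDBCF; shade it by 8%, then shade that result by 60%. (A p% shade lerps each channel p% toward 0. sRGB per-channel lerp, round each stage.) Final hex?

#0FDBCF is rgb(15, 219, 207).
Lerp each channel 8% toward 0:
  R: 15 − 1.2 = 13.8 → 14
  G: 219 + 0.08×(0−219) = 219 − 17.52 = 201.48 → 201
  B: 207 − 16.56 = 190.44 → 190
After the shade: rgb(14, 201, 190) = #0EC9BE.
Lerp each channel 60% toward 0:
  R: 14 + 0.6×(0−14) = 14 − 8.4 = 5.6 → 6
  G: 201 − 120.6 = 80.4 → 80
  B: 190 + 0.6×(0−190) = 190 − 114 = 76 → 76
rgb(6, 80, 76) = #06504C.

#06504C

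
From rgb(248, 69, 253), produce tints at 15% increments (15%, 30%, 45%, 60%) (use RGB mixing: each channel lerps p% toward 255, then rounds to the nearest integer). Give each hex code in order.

15%: (248 + 1.05 = 249.05→249, 69 + 27.9 = 96.9→97, 253→253) → #F961FD
30%: (248 + 2.1 = 250.1→250, 69 + 55.8 = 124.8→125, 253 + 0.6 = 253.6→254) → #FA7DFE
45%: (248 + 3.15 = 251.15→251, 69 + 83.7 = 152.7→153, 253 + 0.9 = 253.9→254) → #FB99FE
60%: (248 + 4.2 = 252.2→252, 69 + 111.6 = 180.6→181, 253 + 1.2 = 254.2→254) → #FCB5FE

#F961FD, #FA7DFE, #FB99FE, #FCB5FE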